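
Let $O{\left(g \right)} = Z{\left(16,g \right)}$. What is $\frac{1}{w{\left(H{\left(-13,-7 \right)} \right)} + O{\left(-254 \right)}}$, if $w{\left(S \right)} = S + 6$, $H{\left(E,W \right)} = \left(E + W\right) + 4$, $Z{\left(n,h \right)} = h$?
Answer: $- \frac{1}{264} \approx -0.0037879$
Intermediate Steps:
$O{\left(g \right)} = g$
$H{\left(E,W \right)} = 4 + E + W$
$w{\left(S \right)} = 6 + S$
$\frac{1}{w{\left(H{\left(-13,-7 \right)} \right)} + O{\left(-254 \right)}} = \frac{1}{\left(6 - 16\right) - 254} = \frac{1}{-10 - 254} = \frac{1}{-264} = - \frac{1}{264}$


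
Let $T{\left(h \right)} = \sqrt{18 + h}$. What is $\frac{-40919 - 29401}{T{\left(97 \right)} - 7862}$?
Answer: $\frac{184285280}{20603643} + \frac{23440 \sqrt{115}}{20603643} \approx 8.9565$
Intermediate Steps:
$\frac{-40919 - 29401}{T{\left(97 \right)} - 7862} = \frac{-40919 - 29401}{\sqrt{18 + 97} - 7862} = - \frac{70320}{\sqrt{115} - 7862} = - \frac{70320}{-7862 + \sqrt{115}}$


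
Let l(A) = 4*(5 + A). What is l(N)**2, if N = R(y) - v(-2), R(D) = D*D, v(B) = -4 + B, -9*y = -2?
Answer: 12816400/6561 ≈ 1953.4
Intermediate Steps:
y = 2/9 (y = -1/9*(-2) = 2/9 ≈ 0.22222)
R(D) = D**2
N = 490/81 (N = (2/9)**2 - (-4 - 2) = 4/81 - 1*(-6) = 4/81 + 6 = 490/81 ≈ 6.0494)
l(A) = 20 + 4*A
l(N)**2 = (20 + 4*(490/81))**2 = (20 + 1960/81)**2 = (3580/81)**2 = 12816400/6561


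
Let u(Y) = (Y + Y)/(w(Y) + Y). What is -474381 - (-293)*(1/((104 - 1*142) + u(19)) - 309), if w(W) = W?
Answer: -20902259/37 ≈ -5.6493e+5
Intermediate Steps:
u(Y) = 1 (u(Y) = (Y + Y)/(Y + Y) = (2*Y)/((2*Y)) = (2*Y)*(1/(2*Y)) = 1)
-474381 - (-293)*(1/((104 - 1*142) + u(19)) - 309) = -474381 - (-293)*(1/((104 - 1*142) + 1) - 309) = -474381 - (-293)*(1/((104 - 142) + 1) - 309) = -474381 - (-293)*(1/(-38 + 1) - 309) = -474381 - (-293)*(1/(-37) - 309) = -474381 - (-293)*(-1/37 - 309) = -474381 - (-293)*(-11434)/37 = -474381 - 1*3350162/37 = -474381 - 3350162/37 = -20902259/37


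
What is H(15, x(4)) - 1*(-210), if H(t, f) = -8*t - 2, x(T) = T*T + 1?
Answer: 88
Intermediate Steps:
x(T) = 1 + T² (x(T) = T² + 1 = 1 + T²)
H(t, f) = -2 - 8*t
H(15, x(4)) - 1*(-210) = (-2 - 8*15) - 1*(-210) = (-2 - 120) + 210 = -122 + 210 = 88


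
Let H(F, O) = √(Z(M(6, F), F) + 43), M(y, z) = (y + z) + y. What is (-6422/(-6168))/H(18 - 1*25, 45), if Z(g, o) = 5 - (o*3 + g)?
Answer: 3211/24672 ≈ 0.13015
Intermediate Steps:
M(y, z) = z + 2*y
Z(g, o) = 5 - g - 3*o (Z(g, o) = 5 - (3*o + g) = 5 - (g + 3*o) = 5 + (-g - 3*o) = 5 - g - 3*o)
H(F, O) = √(36 - 4*F) (H(F, O) = √((5 - (F + 2*6) - 3*F) + 43) = √((5 - (F + 12) - 3*F) + 43) = √((5 - (12 + F) - 3*F) + 43) = √((5 + (-12 - F) - 3*F) + 43) = √((-7 - 4*F) + 43) = √(36 - 4*F))
(-6422/(-6168))/H(18 - 1*25, 45) = (-6422/(-6168))/((2*√(9 - (18 - 1*25)))) = (-6422*(-1/6168))/((2*√(9 - (18 - 25)))) = 3211/(3084*((2*√(9 - 1*(-7))))) = 3211/(3084*((2*√(9 + 7)))) = 3211/(3084*((2*√16))) = 3211/(3084*((2*4))) = (3211/3084)/8 = (3211/3084)*(⅛) = 3211/24672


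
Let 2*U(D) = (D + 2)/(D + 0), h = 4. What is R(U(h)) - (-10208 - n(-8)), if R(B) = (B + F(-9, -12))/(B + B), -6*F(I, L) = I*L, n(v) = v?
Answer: 20377/2 ≈ 10189.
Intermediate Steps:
F(I, L) = -I*L/6
U(D) = (2 + D)/(2*D) (U(D) = ((D + 2)/(D + 0))/2 = ((2 + D)/D)/2 = (2 + D)/(2*D))
R(B) = (-18 + B)/(2*B) (R(B) = (B - 1/6*(-9)*(-12))/(B + B) = (B - 18)/((2*B)) = (-18 + B)*(1/(2*B)) = (-18 + B)/(2*B))
R(U(h)) - (-10208 - n(-8)) = (-18 + (1/2)*(2 + 4)/4)/(2*(((1/2)*(2 + 4)/4))) - (-10208 - 1*(-8)) = (-18 + (1/2)*(1/4)*6)/(2*(((1/2)*(1/4)*6))) - (-10208 + 8) = (-18 + 3/4)/(2*(3/4)) - 1*(-10200) = (1/2)*(4/3)*(-69/4) + 10200 = -23/2 + 10200 = 20377/2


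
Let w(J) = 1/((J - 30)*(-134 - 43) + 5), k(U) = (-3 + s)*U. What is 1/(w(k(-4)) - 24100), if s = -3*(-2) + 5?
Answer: -10979/264593899 ≈ -4.1494e-5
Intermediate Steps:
s = 11 (s = 6 + 5 = 11)
k(U) = 8*U (k(U) = (-3 + 11)*U = 8*U)
w(J) = 1/(5315 - 177*J) (w(J) = 1/((-30 + J)*(-177) + 5) = 1/((5310 - 177*J) + 5) = 1/(5315 - 177*J))
1/(w(k(-4)) - 24100) = 1/(-1/(-5315 + 177*(8*(-4))) - 24100) = 1/(-1/(-5315 + 177*(-32)) - 24100) = 1/(-1/(-5315 - 5664) - 24100) = 1/(-1/(-10979) - 24100) = 1/(-1*(-1/10979) - 24100) = 1/(1/10979 - 24100) = 1/(-264593899/10979) = -10979/264593899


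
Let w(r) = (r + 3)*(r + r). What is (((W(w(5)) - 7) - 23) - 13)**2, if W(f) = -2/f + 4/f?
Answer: 2954961/1600 ≈ 1846.9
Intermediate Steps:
w(r) = 2*r*(3 + r) (w(r) = (3 + r)*(2*r) = 2*r*(3 + r))
W(f) = 2/f
(((W(w(5)) - 7) - 23) - 13)**2 = (((2/((2*5*(3 + 5))) - 7) - 23) - 13)**2 = (((2/((2*5*8)) - 7) - 23) - 13)**2 = (((2/80 - 7) - 23) - 13)**2 = (((2*(1/80) - 7) - 23) - 13)**2 = (((1/40 - 7) - 23) - 13)**2 = ((-279/40 - 23) - 13)**2 = (-1199/40 - 13)**2 = (-1719/40)**2 = 2954961/1600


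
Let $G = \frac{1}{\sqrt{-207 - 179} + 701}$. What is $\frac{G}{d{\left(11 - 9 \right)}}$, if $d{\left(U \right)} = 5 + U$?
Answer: $\frac{701}{3442509} - \frac{i \sqrt{386}}{3442509} \approx 0.00020363 - 5.7071 \cdot 10^{-6} i$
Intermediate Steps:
$G = \frac{1}{701 + i \sqrt{386}}$ ($G = \frac{1}{\sqrt{-386} + 701} = \frac{1}{i \sqrt{386} + 701} = \frac{1}{701 + i \sqrt{386}} \approx 0.0014254 - 3.995 \cdot 10^{-5} i$)
$\frac{G}{d{\left(11 - 9 \right)}} = \frac{\frac{701}{491787} - \frac{i \sqrt{386}}{491787}}{5 + \left(11 - 9\right)} = \frac{\frac{701}{491787} - \frac{i \sqrt{386}}{491787}}{5 + 2} = \frac{\frac{701}{491787} - \frac{i \sqrt{386}}{491787}}{7} = \left(\frac{701}{491787} - \frac{i \sqrt{386}}{491787}\right) \frac{1}{7} = \frac{701}{3442509} - \frac{i \sqrt{386}}{3442509}$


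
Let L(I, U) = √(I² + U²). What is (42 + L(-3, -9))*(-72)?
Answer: -3024 - 216*√10 ≈ -3707.1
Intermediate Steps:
(42 + L(-3, -9))*(-72) = (42 + √((-3)² + (-9)²))*(-72) = (42 + √(9 + 81))*(-72) = (42 + √90)*(-72) = (42 + 3*√10)*(-72) = -3024 - 216*√10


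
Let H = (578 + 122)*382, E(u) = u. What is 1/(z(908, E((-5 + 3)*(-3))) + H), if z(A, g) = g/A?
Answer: 454/121399603 ≈ 3.7397e-6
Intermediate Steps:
H = 267400 (H = 700*382 = 267400)
1/(z(908, E((-5 + 3)*(-3))) + H) = 1/(((-5 + 3)*(-3))/908 + 267400) = 1/(-2*(-3)*(1/908) + 267400) = 1/(6*(1/908) + 267400) = 1/(3/454 + 267400) = 1/(121399603/454) = 454/121399603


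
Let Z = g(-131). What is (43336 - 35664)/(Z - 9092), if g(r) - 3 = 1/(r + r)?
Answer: -2010064/2381319 ≈ -0.84410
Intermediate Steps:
g(r) = 3 + 1/(2*r) (g(r) = 3 + 1/(r + r) = 3 + 1/(2*r))
Z = 785/262 (Z = 3 + (1/2)/(-131) = 3 + (1/2)*(-1/131) = 3 - 1/262 = 785/262 ≈ 2.9962)
(43336 - 35664)/(Z - 9092) = (43336 - 35664)/(785/262 - 9092) = 7672/(-2381319/262) = 7672*(-262/2381319) = -2010064/2381319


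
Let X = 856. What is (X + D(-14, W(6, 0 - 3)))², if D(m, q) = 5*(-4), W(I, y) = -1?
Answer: 698896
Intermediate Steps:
D(m, q) = -20
(X + D(-14, W(6, 0 - 3)))² = (856 - 20)² = 836² = 698896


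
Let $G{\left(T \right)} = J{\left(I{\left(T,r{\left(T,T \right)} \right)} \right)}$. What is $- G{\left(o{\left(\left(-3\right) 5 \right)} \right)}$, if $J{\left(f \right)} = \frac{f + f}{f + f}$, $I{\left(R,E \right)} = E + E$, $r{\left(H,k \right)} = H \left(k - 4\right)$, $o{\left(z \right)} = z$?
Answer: $-1$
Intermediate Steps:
$r{\left(H,k \right)} = H \left(-4 + k\right)$
$I{\left(R,E \right)} = 2 E$
$J{\left(f \right)} = 1$ ($J{\left(f \right)} = \frac{2 f}{2 f} = 2 f \frac{1}{2 f} = 1$)
$G{\left(T \right)} = 1$
$- G{\left(o{\left(\left(-3\right) 5 \right)} \right)} = \left(-1\right) 1 = -1$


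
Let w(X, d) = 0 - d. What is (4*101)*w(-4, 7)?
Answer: -2828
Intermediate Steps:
w(X, d) = -d
(4*101)*w(-4, 7) = (4*101)*(-1*7) = 404*(-7) = -2828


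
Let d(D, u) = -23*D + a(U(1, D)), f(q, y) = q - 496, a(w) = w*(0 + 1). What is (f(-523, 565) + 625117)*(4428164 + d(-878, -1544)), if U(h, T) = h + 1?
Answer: 2776212579280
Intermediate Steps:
U(h, T) = 1 + h
a(w) = w (a(w) = w*1 = w)
f(q, y) = -496 + q
d(D, u) = 2 - 23*D (d(D, u) = -23*D + (1 + 1) = -23*D + 2 = 2 - 23*D)
(f(-523, 565) + 625117)*(4428164 + d(-878, -1544)) = ((-496 - 523) + 625117)*(4428164 + (2 - 23*(-878))) = (-1019 + 625117)*(4428164 + (2 + 20194)) = 624098*(4428164 + 20196) = 624098*4448360 = 2776212579280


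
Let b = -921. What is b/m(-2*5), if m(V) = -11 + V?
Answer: 307/7 ≈ 43.857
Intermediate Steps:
b/m(-2*5) = -921/(-11 - 2*5) = -921/(-11 - 10) = -921/(-21) = -921*(-1/21) = 307/7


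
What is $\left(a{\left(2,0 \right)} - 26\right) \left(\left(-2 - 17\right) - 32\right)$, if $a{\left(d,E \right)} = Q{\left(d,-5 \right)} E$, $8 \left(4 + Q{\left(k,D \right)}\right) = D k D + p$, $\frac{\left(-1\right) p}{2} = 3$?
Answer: $1326$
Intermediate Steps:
$p = -6$ ($p = \left(-2\right) 3 = -6$)
$Q{\left(k,D \right)} = - \frac{19}{4} + \frac{k D^{2}}{8}$ ($Q{\left(k,D \right)} = -4 + \frac{D k D - 6}{8} = -4 + \frac{k D^{2} - 6}{8} = -4 + \frac{-6 + k D^{2}}{8} = -4 + \left(- \frac{3}{4} + \frac{k D^{2}}{8}\right) = - \frac{19}{4} + \frac{k D^{2}}{8}$)
$a{\left(d,E \right)} = E \left(- \frac{19}{4} + \frac{25 d}{8}\right)$ ($a{\left(d,E \right)} = \left(- \frac{19}{4} + \frac{d \left(-5\right)^{2}}{8}\right) E = \left(- \frac{19}{4} + \frac{1}{8} d 25\right) E = \left(- \frac{19}{4} + \frac{25 d}{8}\right) E = E \left(- \frac{19}{4} + \frac{25 d}{8}\right)$)
$\left(a{\left(2,0 \right)} - 26\right) \left(\left(-2 - 17\right) - 32\right) = \left(\frac{1}{8} \cdot 0 \left(-38 + 25 \cdot 2\right) - 26\right) \left(\left(-2 - 17\right) - 32\right) = \left(\frac{1}{8} \cdot 0 \left(-38 + 50\right) - 26\right) \left(\left(-2 - 17\right) - 32\right) = \left(\frac{1}{8} \cdot 0 \cdot 12 - 26\right) \left(-19 - 32\right) = \left(0 - 26\right) \left(-51\right) = \left(-26\right) \left(-51\right) = 1326$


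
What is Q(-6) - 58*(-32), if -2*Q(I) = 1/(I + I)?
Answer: 44545/24 ≈ 1856.0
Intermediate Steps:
Q(I) = -1/(4*I) (Q(I) = -1/(2*(I + I)) = -1/(2*I)/2 = -1/(4*I))
Q(-6) - 58*(-32) = -¼/(-6) - 58*(-32) = -¼*(-⅙) + 1856 = 1/24 + 1856 = 44545/24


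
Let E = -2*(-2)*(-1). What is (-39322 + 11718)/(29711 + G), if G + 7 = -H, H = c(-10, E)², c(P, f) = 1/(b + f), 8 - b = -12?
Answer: -7066624/7604223 ≈ -0.92930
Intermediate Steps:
b = 20 (b = 8 - 1*(-12) = 8 + 12 = 20)
E = -4 (E = 4*(-1) = -4)
c(P, f) = 1/(20 + f)
H = 1/256 (H = (1/(20 - 4))² = (1/16)² = 1/256 ≈ 0.0039063)
G = -1793/256 (G = -7 - 1*1/256 = -7 - 1/256 = -1793/256 ≈ -7.0039)
(-39322 + 11718)/(29711 + G) = (-39322 + 11718)/(29711 - 1793/256) = -27604/7604223/256 = -27604*256/7604223 = -7066624/7604223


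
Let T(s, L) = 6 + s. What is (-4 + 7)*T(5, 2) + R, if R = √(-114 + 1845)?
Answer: 33 + √1731 ≈ 74.605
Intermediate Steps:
R = √1731 ≈ 41.605
(-4 + 7)*T(5, 2) + R = (-4 + 7)*(6 + 5) + √1731 = 3*11 + √1731 = 33 + √1731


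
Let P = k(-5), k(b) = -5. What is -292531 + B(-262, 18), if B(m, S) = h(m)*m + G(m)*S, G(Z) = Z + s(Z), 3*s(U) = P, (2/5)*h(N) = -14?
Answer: -288107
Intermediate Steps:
h(N) = -35 (h(N) = (5/2)*(-14) = -35)
P = -5
s(U) = -5/3 (s(U) = (1/3)*(-5) = -5/3)
G(Z) = -5/3 + Z (G(Z) = Z - 5/3 = -5/3 + Z)
B(m, S) = -35*m + S*(-5/3 + m) (B(m, S) = -35*m + (-5/3 + m)*S = -35*m + S*(-5/3 + m))
-292531 + B(-262, 18) = -292531 + (-35*(-262) + (1/3)*18*(-5 + 3*(-262))) = -292531 + (9170 + (1/3)*18*(-5 - 786)) = -292531 + (9170 + (1/3)*18*(-791)) = -292531 + (9170 - 4746) = -292531 + 4424 = -288107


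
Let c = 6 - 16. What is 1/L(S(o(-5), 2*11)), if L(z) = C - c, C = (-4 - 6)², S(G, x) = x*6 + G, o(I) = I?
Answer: 1/110 ≈ 0.0090909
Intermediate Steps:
c = -10
S(G, x) = G + 6*x (S(G, x) = 6*x + G = G + 6*x)
C = 100 (C = (-10)² = 100)
L(z) = 110 (L(z) = 100 - 1*(-10) = 100 + 10 = 110)
1/L(S(o(-5), 2*11)) = 1/110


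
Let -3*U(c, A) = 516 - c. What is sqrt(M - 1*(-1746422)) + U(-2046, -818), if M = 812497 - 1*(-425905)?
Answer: -854 + 2*sqrt(746206) ≈ 873.66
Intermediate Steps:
M = 1238402 (M = 812497 + 425905 = 1238402)
U(c, A) = -172 + c/3 (U(c, A) = -(516 - c)/3 = -172 + c/3)
sqrt(M - 1*(-1746422)) + U(-2046, -818) = sqrt(1238402 - 1*(-1746422)) + (-172 + (1/3)*(-2046)) = sqrt(1238402 + 1746422) + (-172 - 682) = sqrt(2984824) - 854 = 2*sqrt(746206) - 854 = -854 + 2*sqrt(746206)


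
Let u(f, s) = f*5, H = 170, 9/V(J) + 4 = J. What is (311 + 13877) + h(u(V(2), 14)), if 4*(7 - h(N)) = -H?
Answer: 28475/2 ≈ 14238.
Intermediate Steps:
V(J) = 9/(-4 + J)
u(f, s) = 5*f
h(N) = 99/2 (h(N) = 7 - (-1)*170/4 = 7 - 1/4*(-170) = 7 + 85/2 = 99/2)
(311 + 13877) + h(u(V(2), 14)) = (311 + 13877) + 99/2 = 14188 + 99/2 = 28475/2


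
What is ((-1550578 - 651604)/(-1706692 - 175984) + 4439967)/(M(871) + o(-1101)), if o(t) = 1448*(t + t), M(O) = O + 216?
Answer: -4179510756937/3000429213242 ≈ -1.3930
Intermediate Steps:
M(O) = 216 + O
o(t) = 2896*t (o(t) = 1448*(2*t) = 2896*t)
((-1550578 - 651604)/(-1706692 - 175984) + 4439967)/(M(871) + o(-1101)) = ((-1550578 - 651604)/(-1706692 - 175984) + 4439967)/((216 + 871) + 2896*(-1101)) = (-2202182/(-1882676) + 4439967)/(1087 - 3188496) = (-2202182*(-1/1882676) + 4439967)/(-3187409) = (1101091/941338 + 4439967)*(-1/3187409) = (4179510756937/941338)*(-1/3187409) = -4179510756937/3000429213242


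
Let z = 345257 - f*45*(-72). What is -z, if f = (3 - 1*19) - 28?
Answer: -202697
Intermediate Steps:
f = -44 (f = (3 - 19) - 28 = -16 - 28 = -44)
z = 202697 (z = 345257 - (-44*45)*(-72) = 345257 - (-1980)*(-72) = 345257 - 1*142560 = 345257 - 142560 = 202697)
-z = -1*202697 = -202697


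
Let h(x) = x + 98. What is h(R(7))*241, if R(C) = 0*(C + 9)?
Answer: 23618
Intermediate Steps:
R(C) = 0 (R(C) = 0*(9 + C) = 0)
h(x) = 98 + x
h(R(7))*241 = (98 + 0)*241 = 98*241 = 23618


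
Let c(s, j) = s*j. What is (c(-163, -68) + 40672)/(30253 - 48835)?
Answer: -454/163 ≈ -2.7853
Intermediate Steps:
c(s, j) = j*s
(c(-163, -68) + 40672)/(30253 - 48835) = (-68*(-163) + 40672)/(30253 - 48835) = (11084 + 40672)/(-18582) = 51756*(-1/18582) = -454/163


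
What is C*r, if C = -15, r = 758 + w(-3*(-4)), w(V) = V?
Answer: -11550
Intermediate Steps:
r = 770 (r = 758 - 3*(-4) = 758 + 12 = 770)
C*r = -15*770 = -11550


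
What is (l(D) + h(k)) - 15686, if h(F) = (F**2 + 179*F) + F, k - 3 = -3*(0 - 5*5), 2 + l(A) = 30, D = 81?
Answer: 4466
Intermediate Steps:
l(A) = 28 (l(A) = -2 + 30 = 28)
k = 78 (k = 3 - 3*(0 - 5*5) = 3 - 3*(0 - 25) = 3 - 3*(-25) = 3 + 75 = 78)
h(F) = F**2 + 180*F
(l(D) + h(k)) - 15686 = (28 + 78*(180 + 78)) - 15686 = (28 + 78*258) - 15686 = (28 + 20124) - 15686 = 20152 - 15686 = 4466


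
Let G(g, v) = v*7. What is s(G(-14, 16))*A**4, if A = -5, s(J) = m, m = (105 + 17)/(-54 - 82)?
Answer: -38125/68 ≈ -560.66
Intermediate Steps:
G(g, v) = 7*v
m = -61/68 (m = 122/(-136) = 122*(-1/136) = -61/68 ≈ -0.89706)
s(J) = -61/68
s(G(-14, 16))*A**4 = -61/68*(-5)**4 = -61/68*625 = -38125/68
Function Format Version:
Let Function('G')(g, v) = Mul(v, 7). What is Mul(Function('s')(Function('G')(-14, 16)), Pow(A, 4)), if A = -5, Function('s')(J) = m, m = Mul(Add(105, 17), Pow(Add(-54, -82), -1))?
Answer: Rational(-38125, 68) ≈ -560.66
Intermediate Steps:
Function('G')(g, v) = Mul(7, v)
m = Rational(-61, 68) (m = Mul(122, Pow(-136, -1)) = Mul(122, Rational(-1, 136)) = Rational(-61, 68) ≈ -0.89706)
Function('s')(J) = Rational(-61, 68)
Mul(Function('s')(Function('G')(-14, 16)), Pow(A, 4)) = Mul(Rational(-61, 68), Pow(-5, 4)) = Mul(Rational(-61, 68), 625) = Rational(-38125, 68)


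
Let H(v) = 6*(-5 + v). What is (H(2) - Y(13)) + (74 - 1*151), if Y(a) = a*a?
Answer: -264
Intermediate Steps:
H(v) = -30 + 6*v
Y(a) = a²
(H(2) - Y(13)) + (74 - 1*151) = ((-30 + 6*2) - 1*13²) + (74 - 1*151) = ((-30 + 12) - 1*169) + (74 - 151) = (-18 - 169) - 77 = -187 - 77 = -264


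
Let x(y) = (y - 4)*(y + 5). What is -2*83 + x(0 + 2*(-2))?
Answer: -174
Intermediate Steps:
x(y) = (-4 + y)*(5 + y)
-2*83 + x(0 + 2*(-2)) = -2*83 + (-20 + (0 + 2*(-2)) + (0 + 2*(-2))**2) = -166 + (-20 + (0 - 4) + (0 - 4)**2) = -166 + (-20 - 4 + (-4)**2) = -166 + (-20 - 4 + 16) = -166 - 8 = -174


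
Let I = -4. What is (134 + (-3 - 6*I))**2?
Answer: 24025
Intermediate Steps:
(134 + (-3 - 6*I))**2 = (134 + (-3 - 6*(-4)))**2 = (134 + (-3 + 24))**2 = (134 + 21)**2 = 155**2 = 24025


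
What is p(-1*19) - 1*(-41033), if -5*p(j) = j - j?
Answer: 41033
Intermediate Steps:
p(j) = 0 (p(j) = -(j - j)/5 = -⅕*0 = 0)
p(-1*19) - 1*(-41033) = 0 - 1*(-41033) = 0 + 41033 = 41033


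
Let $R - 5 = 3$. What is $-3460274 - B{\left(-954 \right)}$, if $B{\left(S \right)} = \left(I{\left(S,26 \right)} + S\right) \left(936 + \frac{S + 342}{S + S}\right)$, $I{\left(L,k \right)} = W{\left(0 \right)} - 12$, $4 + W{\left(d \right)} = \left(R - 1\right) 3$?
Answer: $- \frac{136300397}{53} \approx -2.5717 \cdot 10^{6}$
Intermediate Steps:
$R = 8$ ($R = 5 + 3 = 8$)
$W{\left(d \right)} = 17$ ($W{\left(d \right)} = -4 + \left(8 - 1\right) 3 = -4 + 7 \cdot 3 = -4 + 21 = 17$)
$I{\left(L,k \right)} = 5$ ($I{\left(L,k \right)} = 17 - 12 = 5$)
$B{\left(S \right)} = \left(5 + S\right) \left(936 + \frac{342 + S}{2 S}\right)$ ($B{\left(S \right)} = \left(5 + S\right) \left(936 + \frac{S + 342}{S + S}\right) = \left(5 + S\right) \left(936 + \frac{342 + S}{2 S}\right)$)
$-3460274 - B{\left(-954 \right)} = -3460274 - \frac{1710 - 954 \left(9707 + 1873 \left(-954\right)\right)}{2 \left(-954\right)} = -3460274 - \frac{1}{2} \left(- \frac{1}{954}\right) \left(1710 - 954 \left(9707 - 1786842\right)\right) = -3460274 - \frac{1}{2} \left(- \frac{1}{954}\right) \left(1710 - -1695386790\right) = -3460274 - \frac{1}{2} \left(- \frac{1}{954}\right) \left(1710 + 1695386790\right) = -3460274 - \frac{1}{2} \left(- \frac{1}{954}\right) 1695388500 = -3460274 - - \frac{47094125}{53} = -3460274 + \frac{47094125}{53} = - \frac{136300397}{53}$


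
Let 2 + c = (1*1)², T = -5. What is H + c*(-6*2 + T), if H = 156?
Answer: 173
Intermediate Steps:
c = -1 (c = -2 + (1*1)² = -2 + 1² = -2 + 1 = -1)
H + c*(-6*2 + T) = 156 - (-6*2 - 5) = 156 - (-12 - 5) = 156 - 1*(-17) = 156 + 17 = 173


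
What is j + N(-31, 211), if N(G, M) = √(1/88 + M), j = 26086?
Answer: 26086 + √408518/44 ≈ 26101.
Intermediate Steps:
N(G, M) = √(1/88 + M)
j + N(-31, 211) = 26086 + √(22 + 1936*211)/44 = 26086 + √(22 + 408496)/44 = 26086 + √408518/44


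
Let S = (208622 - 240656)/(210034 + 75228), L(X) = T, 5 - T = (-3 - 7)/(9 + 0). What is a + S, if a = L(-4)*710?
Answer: 5569596397/1283679 ≈ 4338.8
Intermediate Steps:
T = 55/9 (T = 5 - (-3 - 7)/(9 + 0) = 5 - (-10)/9 = 5 - 1*(-10/9) = 5 + 10/9 = 55/9 ≈ 6.1111)
L(X) = 55/9
S = -16017/142631 (S = -32034/285262 = -32034*1/285262 = -16017/142631 ≈ -0.11230)
a = 39050/9 (a = (55/9)*710 = 39050/9 ≈ 4338.9)
a + S = 39050/9 - 16017/142631 = 5569596397/1283679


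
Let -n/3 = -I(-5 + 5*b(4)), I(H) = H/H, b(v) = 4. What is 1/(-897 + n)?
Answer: -1/894 ≈ -0.0011186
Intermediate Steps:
I(H) = 1
n = 3 (n = -(-3) = -3*(-1) = 3)
1/(-897 + n) = 1/(-897 + 3) = 1/(-894) = -1/894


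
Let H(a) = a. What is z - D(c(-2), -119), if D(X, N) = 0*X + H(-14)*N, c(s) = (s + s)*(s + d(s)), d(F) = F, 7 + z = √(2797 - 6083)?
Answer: -1673 + I*√3286 ≈ -1673.0 + 57.324*I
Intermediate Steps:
z = -7 + I*√3286 (z = -7 + √(2797 - 6083) = -7 + √(-3286) = -7 + I*√3286 ≈ -7.0 + 57.324*I)
c(s) = 4*s² (c(s) = (s + s)*(s + s) = (2*s)*(2*s) = 4*s²)
D(X, N) = -14*N (D(X, N) = 0*X - 14*N = 0 - 14*N = -14*N)
z - D(c(-2), -119) = (-7 + I*√3286) - (-14)*(-119) = (-7 + I*√3286) - 1*1666 = (-7 + I*√3286) - 1666 = -1673 + I*√3286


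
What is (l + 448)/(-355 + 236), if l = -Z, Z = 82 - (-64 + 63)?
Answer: -365/119 ≈ -3.0672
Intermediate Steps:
Z = 83 (Z = 82 - 1*(-1) = 82 + 1 = 83)
l = -83 (l = -1*83 = -83)
(l + 448)/(-355 + 236) = (-83 + 448)/(-355 + 236) = 365/(-119) = 365*(-1/119) = -365/119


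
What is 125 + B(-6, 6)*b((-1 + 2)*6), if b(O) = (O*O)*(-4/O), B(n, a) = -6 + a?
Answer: 125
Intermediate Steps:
b(O) = -4*O (b(O) = O**2*(-4/O) = -4*O)
125 + B(-6, 6)*b((-1 + 2)*6) = 125 + (-6 + 6)*(-4*(-1 + 2)*6) = 125 + 0*(-4*6) = 125 + 0*(-24) = 125 + 0 = 125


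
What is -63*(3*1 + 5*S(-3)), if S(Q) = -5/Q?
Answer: -714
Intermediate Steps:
-63*(3*1 + 5*S(-3)) = -63*(3*1 + 5*(-5/(-3))) = -63*(3 + 5*(-5*(-1/3))) = -63*(3 + 5*(5/3)) = -63*(3 + 25/3) = -63*34/3 = -714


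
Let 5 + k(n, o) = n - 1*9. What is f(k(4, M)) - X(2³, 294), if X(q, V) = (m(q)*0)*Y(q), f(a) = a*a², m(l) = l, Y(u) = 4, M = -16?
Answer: -1000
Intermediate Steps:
k(n, o) = -14 + n (k(n, o) = -5 + (n - 1*9) = -5 + (n - 9) = -5 + (-9 + n) = -14 + n)
f(a) = a³
X(q, V) = 0 (X(q, V) = (q*0)*4 = 0*4 = 0)
f(k(4, M)) - X(2³, 294) = (-14 + 4)³ - 1*0 = (-10)³ + 0 = -1000 + 0 = -1000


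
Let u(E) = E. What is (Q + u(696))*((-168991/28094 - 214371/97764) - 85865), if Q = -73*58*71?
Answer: 5894833090238010107/228881818 ≈ 2.5755e+10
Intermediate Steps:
Q = -300614 (Q = -4234*71 = -300614)
(Q + u(696))*((-168991/28094 - 214371/97764) - 85865) = (-300614 + 696)*((-168991/28094 - 214371/97764) - 85865) = -299918*((-168991*1/28094 - 214371*1/97764) - 85865) = -299918*((-168991/28094 - 71457/32588) - 85865) = -299918*(-3757295833/457763636 - 85865) = -299918*(-39309631900973/457763636) = 5894833090238010107/228881818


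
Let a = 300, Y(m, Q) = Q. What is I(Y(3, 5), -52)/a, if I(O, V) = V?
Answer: -13/75 ≈ -0.17333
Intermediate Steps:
I(Y(3, 5), -52)/a = -52/300 = -52*1/300 = -13/75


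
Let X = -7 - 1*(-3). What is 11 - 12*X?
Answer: 59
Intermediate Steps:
X = -4 (X = -7 + 3 = -4)
11 - 12*X = 11 - 12*(-4) = 11 + 48 = 59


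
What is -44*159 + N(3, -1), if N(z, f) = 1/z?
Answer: -20987/3 ≈ -6995.7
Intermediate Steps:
-44*159 + N(3, -1) = -44*159 + 1/3 = -6996 + ⅓ = -20987/3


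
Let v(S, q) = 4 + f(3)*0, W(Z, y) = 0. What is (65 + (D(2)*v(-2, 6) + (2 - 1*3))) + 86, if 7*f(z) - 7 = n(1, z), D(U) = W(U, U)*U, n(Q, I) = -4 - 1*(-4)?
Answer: 150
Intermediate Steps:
n(Q, I) = 0 (n(Q, I) = -4 + 4 = 0)
D(U) = 0 (D(U) = 0*U = 0)
f(z) = 1 (f(z) = 1 + (1/7)*0 = 1 + 0 = 1)
v(S, q) = 4 (v(S, q) = 4 + 1*0 = 4 + 0 = 4)
(65 + (D(2)*v(-2, 6) + (2 - 1*3))) + 86 = (65 + (0*4 + (2 - 1*3))) + 86 = (65 + (0 + (2 - 3))) + 86 = (65 + (0 - 1)) + 86 = (65 - 1) + 86 = 64 + 86 = 150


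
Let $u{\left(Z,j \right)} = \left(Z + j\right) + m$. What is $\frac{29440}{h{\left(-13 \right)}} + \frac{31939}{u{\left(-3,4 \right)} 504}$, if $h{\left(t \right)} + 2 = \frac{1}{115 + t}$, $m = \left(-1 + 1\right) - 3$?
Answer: $- \frac{433340951}{29232} \approx -14824.0$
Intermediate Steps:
$m = -3$ ($m = 0 - 3 = -3$)
$u{\left(Z,j \right)} = -3 + Z + j$ ($u{\left(Z,j \right)} = \left(Z + j\right) - 3 = -3 + Z + j$)
$h{\left(t \right)} = -2 + \frac{1}{115 + t}$
$\frac{29440}{h{\left(-13 \right)}} + \frac{31939}{u{\left(-3,4 \right)} 504} = \frac{29440}{\frac{1}{115 - 13} \left(-229 - -26\right)} + \frac{31939}{\left(-3 - 3 + 4\right) 504} = \frac{29440}{\frac{1}{102} \left(-229 + 26\right)} + \frac{31939}{\left(-2\right) 504} = \frac{29440}{\frac{1}{102} \left(-203\right)} + \frac{31939}{-1008} = \frac{29440}{- \frac{203}{102}} + 31939 \left(- \frac{1}{1008}\right) = 29440 \left(- \frac{102}{203}\right) - \frac{31939}{1008} = - \frac{3002880}{203} - \frac{31939}{1008} = - \frac{433340951}{29232}$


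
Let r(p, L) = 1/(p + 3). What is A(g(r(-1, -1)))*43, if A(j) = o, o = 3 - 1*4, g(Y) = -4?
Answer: -43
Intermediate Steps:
r(p, L) = 1/(3 + p)
o = -1 (o = 3 - 4 = -1)
A(j) = -1
A(g(r(-1, -1)))*43 = -1*43 = -43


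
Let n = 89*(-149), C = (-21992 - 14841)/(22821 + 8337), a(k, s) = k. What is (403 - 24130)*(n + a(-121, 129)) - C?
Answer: 9893123495645/31158 ≈ 3.1751e+8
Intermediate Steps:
C = -36833/31158 ≈ -1.1821
n = -13261
(403 - 24130)*(n + a(-121, 129)) - C = (403 - 24130)*(-13261 - 121) - 1*(-36833/31158) = -23727*(-13382) + 36833/31158 = 317514714 + 36833/31158 = 9893123495645/31158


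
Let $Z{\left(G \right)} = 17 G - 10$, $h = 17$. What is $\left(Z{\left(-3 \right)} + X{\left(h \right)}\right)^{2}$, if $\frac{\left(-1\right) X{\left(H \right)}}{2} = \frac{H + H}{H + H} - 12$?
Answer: $1521$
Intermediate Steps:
$Z{\left(G \right)} = -10 + 17 G$
$X{\left(H \right)} = 22$ ($X{\left(H \right)} = - 2 \left(\frac{H + H}{H + H} - 12\right) = - 2 \left(\frac{2 H}{2 H} - 12\right) = - 2 \left(2 H \frac{1}{2 H} - 12\right) = - 2 \left(1 - 12\right) = \left(-2\right) \left(-11\right) = 22$)
$\left(Z{\left(-3 \right)} + X{\left(h \right)}\right)^{2} = \left(\left(-10 + 17 \left(-3\right)\right) + 22\right)^{2} = \left(\left(-10 - 51\right) + 22\right)^{2} = \left(-61 + 22\right)^{2} = \left(-39\right)^{2} = 1521$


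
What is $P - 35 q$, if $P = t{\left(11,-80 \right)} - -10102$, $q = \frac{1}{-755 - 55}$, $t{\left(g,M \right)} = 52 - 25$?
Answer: $\frac{1640905}{162} \approx 10129.0$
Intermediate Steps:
$t{\left(g,M \right)} = 27$
$q = - \frac{1}{810}$ ($q = \frac{1}{-810} = - \frac{1}{810} \approx -0.0012346$)
$P = 10129$ ($P = 27 - -10102 = 27 + 10102 = 10129$)
$P - 35 q = 10129 - 35 \left(- \frac{1}{810}\right) = 10129 - - \frac{7}{162} = 10129 + \frac{7}{162} = \frac{1640905}{162}$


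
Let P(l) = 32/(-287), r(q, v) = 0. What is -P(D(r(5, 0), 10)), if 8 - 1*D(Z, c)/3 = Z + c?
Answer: 32/287 ≈ 0.11150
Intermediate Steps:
D(Z, c) = 24 - 3*Z - 3*c (D(Z, c) = 24 - 3*(Z + c) = 24 + (-3*Z - 3*c) = 24 - 3*Z - 3*c)
P(l) = -32/287 (P(l) = 32*(-1/287) = -32/287)
-P(D(r(5, 0), 10)) = -1*(-32/287) = 32/287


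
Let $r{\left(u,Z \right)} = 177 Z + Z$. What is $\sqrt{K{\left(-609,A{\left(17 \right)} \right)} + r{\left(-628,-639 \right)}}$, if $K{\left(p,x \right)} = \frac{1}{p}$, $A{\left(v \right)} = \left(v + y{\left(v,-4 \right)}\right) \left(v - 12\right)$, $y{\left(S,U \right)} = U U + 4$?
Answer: $\frac{i \sqrt{42184747311}}{609} \approx 337.26 i$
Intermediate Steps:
$r{\left(u,Z \right)} = 178 Z$
$y{\left(S,U \right)} = 4 + U^{2}$ ($y{\left(S,U \right)} = U^{2} + 4 = 4 + U^{2}$)
$A{\left(v \right)} = \left(-12 + v\right) \left(20 + v\right)$ ($A{\left(v \right)} = \left(v + \left(4 + \left(-4\right)^{2}\right)\right) \left(v - 12\right) = \left(v + \left(4 + 16\right)\right) \left(-12 + v\right) = \left(v + 20\right) \left(-12 + v\right) = \left(20 + v\right) \left(-12 + v\right) = \left(-12 + v\right) \left(20 + v\right)$)
$\sqrt{K{\left(-609,A{\left(17 \right)} \right)} + r{\left(-628,-639 \right)}} = \sqrt{\frac{1}{-609} + 178 \left(-639\right)} = \sqrt{- \frac{1}{609} - 113742} = \sqrt{- \frac{69268879}{609}} = \frac{i \sqrt{42184747311}}{609}$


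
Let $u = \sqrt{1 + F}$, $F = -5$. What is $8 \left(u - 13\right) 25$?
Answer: $-2600 + 400 i \approx -2600.0 + 400.0 i$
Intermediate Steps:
$u = 2 i$ ($u = \sqrt{1 - 5} = \sqrt{-4} = 2 i \approx 2.0 i$)
$8 \left(u - 13\right) 25 = 8 \left(2 i - 13\right) 25 = 8 \left(-13 + 2 i\right) 25 = \left(-104 + 16 i\right) 25 = -2600 + 400 i$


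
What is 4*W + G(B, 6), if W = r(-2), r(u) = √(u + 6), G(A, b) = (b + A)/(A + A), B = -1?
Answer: 11/2 ≈ 5.5000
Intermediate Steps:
G(A, b) = (A + b)/(2*A) (G(A, b) = (A + b)/((2*A)) = (A + b)*(1/(2*A)) = (A + b)/(2*A))
r(u) = √(6 + u)
W = 2 (W = √(6 - 2) = √4 = 2)
4*W + G(B, 6) = 4*2 + (½)*(-1 + 6)/(-1) = 8 + (½)*(-1)*5 = 8 - 5/2 = 11/2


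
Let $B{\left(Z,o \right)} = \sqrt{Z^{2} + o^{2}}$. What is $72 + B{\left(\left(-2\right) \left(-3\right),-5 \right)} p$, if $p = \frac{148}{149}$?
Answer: $72 + \frac{148 \sqrt{61}}{149} \approx 79.758$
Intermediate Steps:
$p = \frac{148}{149}$ ($p = 148 \cdot \frac{1}{149} = \frac{148}{149} \approx 0.99329$)
$72 + B{\left(\left(-2\right) \left(-3\right),-5 \right)} p = 72 + \sqrt{\left(\left(-2\right) \left(-3\right)\right)^{2} + \left(-5\right)^{2}} \cdot \frac{148}{149} = 72 + \sqrt{6^{2} + 25} \cdot \frac{148}{149} = 72 + \sqrt{36 + 25} \cdot \frac{148}{149} = 72 + \sqrt{61} \cdot \frac{148}{149} = 72 + \frac{148 \sqrt{61}}{149}$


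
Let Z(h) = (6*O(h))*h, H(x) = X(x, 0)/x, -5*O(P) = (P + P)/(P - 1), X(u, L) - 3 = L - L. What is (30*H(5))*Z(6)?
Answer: -7776/25 ≈ -311.04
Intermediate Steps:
X(u, L) = 3 (X(u, L) = 3 + (L - L) = 3 + 0 = 3)
O(P) = -2*P/(5*(-1 + P)) (O(P) = -(P + P)/(5*(P - 1)) = -2*P/(5*(-1 + P)))
H(x) = 3/x
Z(h) = -12*h²/(-5 + 5*h) (Z(h) = (6*(-2*h/(-5 + 5*h)))*h = (-12*h/(-5 + 5*h))*h = -12*h²/(-5 + 5*h))
(30*H(5))*Z(6) = (30*(3/5))*(-12*6²/(-5 + 5*6)) = (30*(3*(⅕)))*(-12*36/(-5 + 30)) = (30*(⅗))*(-12*36/25) = 18*(-12*36*1/25) = 18*(-432/25) = -7776/25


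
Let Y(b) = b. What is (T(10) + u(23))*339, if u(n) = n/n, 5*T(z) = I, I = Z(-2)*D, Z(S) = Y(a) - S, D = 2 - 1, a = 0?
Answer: 2373/5 ≈ 474.60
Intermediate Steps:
D = 1
Z(S) = -S (Z(S) = 0 - S = -S)
I = 2 (I = -1*(-2)*1 = 2*1 = 2)
T(z) = ⅖ (T(z) = (⅕)*2 = ⅖)
u(n) = 1
(T(10) + u(23))*339 = (⅖ + 1)*339 = (7/5)*339 = 2373/5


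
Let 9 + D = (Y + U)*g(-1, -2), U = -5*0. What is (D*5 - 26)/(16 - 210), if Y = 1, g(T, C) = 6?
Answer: 41/194 ≈ 0.21134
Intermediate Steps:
U = 0
D = -3 (D = -9 + (1 + 0)*6 = -9 + 1*6 = -9 + 6 = -3)
(D*5 - 26)/(16 - 210) = (-3*5 - 26)/(16 - 210) = (-15 - 26)/(-194) = -41*(-1/194) = 41/194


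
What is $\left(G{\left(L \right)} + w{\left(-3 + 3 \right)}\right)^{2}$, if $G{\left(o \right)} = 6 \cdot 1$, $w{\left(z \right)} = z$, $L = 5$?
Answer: $36$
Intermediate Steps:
$G{\left(o \right)} = 6$
$\left(G{\left(L \right)} + w{\left(-3 + 3 \right)}\right)^{2} = \left(6 + \left(-3 + 3\right)\right)^{2} = \left(6 + 0\right)^{2} = 6^{2} = 36$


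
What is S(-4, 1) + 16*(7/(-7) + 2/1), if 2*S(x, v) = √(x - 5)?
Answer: 16 + 3*I/2 ≈ 16.0 + 1.5*I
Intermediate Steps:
S(x, v) = √(-5 + x)/2 (S(x, v) = √(x - 5)/2 = √(-5 + x)/2)
S(-4, 1) + 16*(7/(-7) + 2/1) = √(-5 - 4)/2 + 16*(7/(-7) + 2/1) = √(-9)/2 + 16*(7*(-⅐) + 2*1) = (3*I)/2 + 16*(-1 + 2) = 3*I/2 + 16*1 = 3*I/2 + 16 = 16 + 3*I/2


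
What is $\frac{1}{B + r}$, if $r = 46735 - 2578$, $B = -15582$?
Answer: $\frac{1}{28575} \approx 3.4996 \cdot 10^{-5}$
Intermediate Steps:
$r = 44157$ ($r = 46735 - 2578 = 44157$)
$\frac{1}{B + r} = \frac{1}{-15582 + 44157} = \frac{1}{28575}$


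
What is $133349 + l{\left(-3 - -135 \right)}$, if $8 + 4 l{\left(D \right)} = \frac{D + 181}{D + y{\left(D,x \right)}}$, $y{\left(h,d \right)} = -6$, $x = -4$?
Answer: $\frac{67207201}{504} \approx 1.3335 \cdot 10^{5}$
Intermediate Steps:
$l{\left(D \right)} = -2 + \frac{181 + D}{4 \left(-6 + D\right)}$ ($l{\left(D \right)} = -2 + \frac{\left(D + 181\right) \frac{1}{D - 6}}{4} = -2 + \frac{\left(181 + D\right) \frac{1}{-6 + D}}{4} = -2 + \frac{\frac{1}{-6 + D} \left(181 + D\right)}{4} = -2 + \frac{181 + D}{4 \left(-6 + D\right)}$)
$133349 + l{\left(-3 - -135 \right)} = 133349 + \frac{229 - 7 \left(-3 - -135\right)}{4 \left(-6 - -132\right)} = 133349 + \frac{229 - 7 \left(-3 + 135\right)}{4 \left(-6 + \left(-3 + 135\right)\right)} = 133349 + \frac{229 - 924}{4 \left(-6 + 132\right)} = 133349 + \frac{229 - 924}{4 \cdot 126} = 133349 + \frac{1}{4} \cdot \frac{1}{126} \left(-695\right) = 133349 - \frac{695}{504} = \frac{67207201}{504}$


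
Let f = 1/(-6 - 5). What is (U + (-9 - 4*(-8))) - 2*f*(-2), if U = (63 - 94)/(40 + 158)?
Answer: 4451/198 ≈ 22.480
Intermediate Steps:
f = -1/11 (f = 1/(-11) = -1/11 ≈ -0.090909)
U = -31/198 ≈ -0.15657
(U + (-9 - 4*(-8))) - 2*f*(-2) = (-31/198 + (-9 - 4*(-8))) - 2*(-1/11)*(-2) = (-31/198 + (-9 + 32)) + (2/11)*(-2) = (-31/198 + 23) - 4/11 = 4523/198 - 4/11 = 4451/198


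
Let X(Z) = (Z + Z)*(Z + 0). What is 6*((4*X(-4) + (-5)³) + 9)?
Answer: 72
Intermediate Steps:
X(Z) = 2*Z² (X(Z) = (2*Z)*Z = 2*Z²)
6*((4*X(-4) + (-5)³) + 9) = 6*((4*(2*(-4)²) + (-5)³) + 9) = 6*((4*(2*16) - 125) + 9) = 6*((4*32 - 125) + 9) = 6*((128 - 125) + 9) = 6*(3 + 9) = 6*12 = 72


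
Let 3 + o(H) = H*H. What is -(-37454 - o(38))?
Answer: 38895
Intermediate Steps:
o(H) = -3 + H² (o(H) = -3 + H*H = -3 + H²)
-(-37454 - o(38)) = -(-37454 - (-3 + 38²)) = -(-37454 - (-3 + 1444)) = -(-37454 - 1*1441) = -(-37454 - 1441) = -1*(-38895) = 38895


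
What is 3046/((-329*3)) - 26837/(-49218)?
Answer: -41143303/16192722 ≈ -2.5409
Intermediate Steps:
3046/((-329*3)) - 26837/(-49218) = 3046/(-987) - 26837*(-1/49218) = 3046*(-1/987) + 26837/49218 = -3046/987 + 26837/49218 = -41143303/16192722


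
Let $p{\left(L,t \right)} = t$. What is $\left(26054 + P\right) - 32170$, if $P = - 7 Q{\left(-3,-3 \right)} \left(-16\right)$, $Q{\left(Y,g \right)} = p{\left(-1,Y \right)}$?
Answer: $-6452$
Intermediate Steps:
$Q{\left(Y,g \right)} = Y$
$P = -336$ ($P = \left(-7\right) \left(-3\right) \left(-16\right) = 21 \left(-16\right) = -336$)
$\left(26054 + P\right) - 32170 = \left(26054 - 336\right) - 32170 = 25718 - 32170 = -6452$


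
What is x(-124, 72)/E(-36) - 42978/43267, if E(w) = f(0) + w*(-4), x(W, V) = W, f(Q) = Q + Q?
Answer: -2888485/1557612 ≈ -1.8544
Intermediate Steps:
f(Q) = 2*Q
E(w) = -4*w (E(w) = 2*0 + w*(-4) = 0 - 4*w = -4*w)
x(-124, 72)/E(-36) - 42978/43267 = -124/((-4*(-36))) - 42978/43267 = -124/144 - 42978*1/43267 = -124*1/144 - 42978/43267 = -31/36 - 42978/43267 = -2888485/1557612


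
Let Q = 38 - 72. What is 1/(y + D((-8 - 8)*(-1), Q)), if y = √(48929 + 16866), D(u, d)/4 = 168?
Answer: 672/385789 - √65795/385789 ≈ 0.0010770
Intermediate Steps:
Q = -34
D(u, d) = 672 (D(u, d) = 4*168 = 672)
y = √65795 ≈ 256.51
1/(y + D((-8 - 8)*(-1), Q)) = 1/(√65795 + 672) = 1/(672 + √65795)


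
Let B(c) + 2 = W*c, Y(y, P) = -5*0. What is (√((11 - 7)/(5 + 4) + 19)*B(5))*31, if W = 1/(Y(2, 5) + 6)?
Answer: -1085*√7/18 ≈ -159.48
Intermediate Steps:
Y(y, P) = 0
W = ⅙ (W = 1/(0 + 6) = 1/6 = ⅙ ≈ 0.16667)
B(c) = -2 + c/6
(√((11 - 7)/(5 + 4) + 19)*B(5))*31 = (√((11 - 7)/(5 + 4) + 19)*(-2 + (⅙)*5))*31 = (√(4/9 + 19)*(-2 + ⅚))*31 = (√(4*(⅑) + 19)*(-7/6))*31 = (√(4/9 + 19)*(-7/6))*31 = (√(175/9)*(-7/6))*31 = ((5*√7/3)*(-7/6))*31 = -35*√7/18*31 = -1085*√7/18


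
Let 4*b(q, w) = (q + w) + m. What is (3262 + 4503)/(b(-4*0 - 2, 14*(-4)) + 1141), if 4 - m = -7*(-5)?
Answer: 6212/895 ≈ 6.9408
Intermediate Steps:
m = -31 (m = 4 - (-7)*(-5) = 4 - 1*35 = 4 - 35 = -31)
b(q, w) = -31/4 + q/4 + w/4 (b(q, w) = ((q + w) - 31)/4 = (-31 + q + w)/4 = -31/4 + q/4 + w/4)
(3262 + 4503)/(b(-4*0 - 2, 14*(-4)) + 1141) = (3262 + 4503)/((-31/4 + (-4*0 - 2)/4 + (14*(-4))/4) + 1141) = 7765/((-31/4 + (0 - 2)/4 + (¼)*(-56)) + 1141) = 7765/((-31/4 + (¼)*(-2) - 14) + 1141) = 7765/((-31/4 - ½ - 14) + 1141) = 7765/(-89/4 + 1141) = 7765/(4475/4) = 7765*(4/4475) = 6212/895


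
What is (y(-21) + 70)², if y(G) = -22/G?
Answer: 2226064/441 ≈ 5047.8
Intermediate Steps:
(y(-21) + 70)² = (-22/(-21) + 70)² = (-22*(-1/21) + 70)² = (22/21 + 70)² = (1492/21)² = 2226064/441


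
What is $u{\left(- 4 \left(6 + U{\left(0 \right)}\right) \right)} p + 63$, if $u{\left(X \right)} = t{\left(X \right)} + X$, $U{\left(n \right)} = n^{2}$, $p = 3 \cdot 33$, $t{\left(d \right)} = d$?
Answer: $-4689$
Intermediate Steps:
$p = 99$
$u{\left(X \right)} = 2 X$ ($u{\left(X \right)} = X + X = 2 X$)
$u{\left(- 4 \left(6 + U{\left(0 \right)}\right) \right)} p + 63 = 2 \left(- 4 \left(6 + 0^{2}\right)\right) 99 + 63 = 2 \left(- 4 \left(6 + 0\right)\right) 99 + 63 = 2 \left(\left(-4\right) 6\right) 99 + 63 = 2 \left(-24\right) 99 + 63 = \left(-48\right) 99 + 63 = -4752 + 63 = -4689$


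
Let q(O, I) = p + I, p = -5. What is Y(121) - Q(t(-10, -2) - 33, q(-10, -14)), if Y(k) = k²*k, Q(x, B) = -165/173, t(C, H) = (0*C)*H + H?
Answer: 306480218/173 ≈ 1.7716e+6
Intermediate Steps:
t(C, H) = H (t(C, H) = 0*H + H = 0 + H = H)
q(O, I) = -5 + I
Q(x, B) = -165/173 (Q(x, B) = -165*1/173 = -165/173)
Y(k) = k³
Y(121) - Q(t(-10, -2) - 33, q(-10, -14)) = 121³ - 1*(-165/173) = 1771561 + 165/173 = 306480218/173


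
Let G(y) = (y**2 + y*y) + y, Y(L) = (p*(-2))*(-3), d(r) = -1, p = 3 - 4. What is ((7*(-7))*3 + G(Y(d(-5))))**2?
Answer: 6561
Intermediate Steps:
p = -1
Y(L) = -6 (Y(L) = -1*(-2)*(-3) = 2*(-3) = -6)
G(y) = y + 2*y**2 (G(y) = (y**2 + y**2) + y = 2*y**2 + y = y + 2*y**2)
((7*(-7))*3 + G(Y(d(-5))))**2 = ((7*(-7))*3 - 6*(1 + 2*(-6)))**2 = (-49*3 - 6*(1 - 12))**2 = (-147 - 6*(-11))**2 = (-147 + 66)**2 = (-81)**2 = 6561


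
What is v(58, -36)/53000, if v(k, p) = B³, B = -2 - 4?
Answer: -27/6625 ≈ -0.0040755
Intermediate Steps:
B = -6
v(k, p) = -216 (v(k, p) = (-6)³ = -216)
v(58, -36)/53000 = -216/53000 = -216*1/53000 = -27/6625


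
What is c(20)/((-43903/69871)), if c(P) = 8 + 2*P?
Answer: -3353808/43903 ≈ -76.391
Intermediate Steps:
c(20)/((-43903/69871)) = (8 + 2*20)/((-43903/69871)) = (8 + 40)/((-43903*1/69871)) = 48/(-43903/69871) = 48*(-69871/43903) = -3353808/43903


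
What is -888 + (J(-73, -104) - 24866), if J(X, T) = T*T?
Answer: -14938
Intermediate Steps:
J(X, T) = T²
-888 + (J(-73, -104) - 24866) = -888 + ((-104)² - 24866) = -888 + (10816 - 24866) = -888 - 14050 = -14938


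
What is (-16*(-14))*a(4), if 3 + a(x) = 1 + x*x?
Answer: 3136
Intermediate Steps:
a(x) = -2 + x² (a(x) = -3 + (1 + x*x) = -3 + (1 + x²) = -2 + x²)
(-16*(-14))*a(4) = (-16*(-14))*(-2 + 4²) = 224*(-2 + 16) = 224*14 = 3136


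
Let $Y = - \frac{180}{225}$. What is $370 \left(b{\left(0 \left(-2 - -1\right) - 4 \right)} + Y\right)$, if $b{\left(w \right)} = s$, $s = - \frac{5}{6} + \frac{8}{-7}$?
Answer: $- \frac{21571}{21} \approx -1027.2$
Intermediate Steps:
$Y = - \frac{4}{5}$ ($Y = \left(-180\right) \frac{1}{225} = - \frac{4}{5} \approx -0.8$)
$s = - \frac{83}{42}$ ($s = \left(-5\right) \frac{1}{6} + 8 \left(- \frac{1}{7}\right) = - \frac{5}{6} - \frac{8}{7} = - \frac{83}{42} \approx -1.9762$)
$b{\left(w \right)} = - \frac{83}{42}$
$370 \left(b{\left(0 \left(-2 - -1\right) - 4 \right)} + Y\right) = 370 \left(- \frac{83}{42} - \frac{4}{5}\right) = 370 \left(- \frac{583}{210}\right) = - \frac{21571}{21}$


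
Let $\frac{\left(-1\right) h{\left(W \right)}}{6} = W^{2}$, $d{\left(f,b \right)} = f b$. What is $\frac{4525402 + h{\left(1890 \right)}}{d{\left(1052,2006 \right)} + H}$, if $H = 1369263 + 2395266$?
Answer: $- \frac{2415314}{839263} \approx -2.8779$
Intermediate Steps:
$d{\left(f,b \right)} = b f$
$h{\left(W \right)} = - 6 W^{2}$
$H = 3764529$
$\frac{4525402 + h{\left(1890 \right)}}{d{\left(1052,2006 \right)} + H} = \frac{4525402 - 6 \cdot 1890^{2}}{2006 \cdot 1052 + 3764529} = \frac{4525402 - 21432600}{2110312 + 3764529} = \frac{4525402 - 21432600}{5874841} = \left(-16907198\right) \frac{1}{5874841} = - \frac{2415314}{839263}$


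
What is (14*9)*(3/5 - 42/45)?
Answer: -42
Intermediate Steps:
(14*9)*(3/5 - 42/45) = 126*(3*(⅕) - 42*1/45) = 126*(⅗ - 14/15) = 126*(-⅓) = -42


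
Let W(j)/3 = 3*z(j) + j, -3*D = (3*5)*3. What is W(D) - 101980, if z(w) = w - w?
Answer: -102025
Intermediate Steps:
z(w) = 0
D = -15 (D = -3*5*3/3 = -5*3 = -1/3*45 = -15)
W(j) = 3*j (W(j) = 3*(3*0 + j) = 3*(0 + j) = 3*j)
W(D) - 101980 = 3*(-15) - 101980 = -45 - 101980 = -102025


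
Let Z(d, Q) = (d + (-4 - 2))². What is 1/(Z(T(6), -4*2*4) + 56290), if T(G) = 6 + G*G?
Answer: 1/57586 ≈ 1.7365e-5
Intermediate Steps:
T(G) = 6 + G²
Z(d, Q) = (-6 + d)² (Z(d, Q) = (d - 6)² = (-6 + d)²)
1/(Z(T(6), -4*2*4) + 56290) = 1/((-6 + (6 + 6²))² + 56290) = 1/((-6 + (6 + 36))² + 56290) = 1/((-6 + 42)² + 56290) = 1/(36² + 56290) = 1/(1296 + 56290) = 1/57586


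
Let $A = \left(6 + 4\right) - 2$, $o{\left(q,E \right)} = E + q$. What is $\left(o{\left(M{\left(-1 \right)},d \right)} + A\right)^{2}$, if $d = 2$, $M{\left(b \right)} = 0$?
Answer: $100$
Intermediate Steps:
$A = 8$ ($A = 10 - 2 = 8$)
$\left(o{\left(M{\left(-1 \right)},d \right)} + A\right)^{2} = \left(\left(2 + 0\right) + 8\right)^{2} = \left(2 + 8\right)^{2} = 10^{2} = 100$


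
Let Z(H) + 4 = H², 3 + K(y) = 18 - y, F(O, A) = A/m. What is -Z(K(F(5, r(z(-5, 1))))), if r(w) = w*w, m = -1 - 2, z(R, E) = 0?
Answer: -221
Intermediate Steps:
m = -3
r(w) = w²
F(O, A) = -A/3 (F(O, A) = A/(-3) = A*(-⅓) = -A/3)
K(y) = 15 - y (K(y) = -3 + (18 - y) = 15 - y)
Z(H) = -4 + H²
-Z(K(F(5, r(z(-5, 1))))) = -(-4 + (15 - (-1)*0²/3)²) = -(-4 + (15 - (-1)*0/3)²) = -(-4 + (15 - 1*0)²) = -(-4 + (15 + 0)²) = -(-4 + 15²) = -(-4 + 225) = -1*221 = -221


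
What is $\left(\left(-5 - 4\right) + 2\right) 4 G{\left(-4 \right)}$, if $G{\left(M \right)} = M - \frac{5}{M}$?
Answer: $77$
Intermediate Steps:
$\left(\left(-5 - 4\right) + 2\right) 4 G{\left(-4 \right)} = \left(\left(-5 - 4\right) + 2\right) 4 \left(-4 - \frac{5}{-4}\right) = \left(-9 + 2\right) 4 \left(-4 - - \frac{5}{4}\right) = \left(-7\right) 4 \left(-4 + \frac{5}{4}\right) = \left(-28\right) \left(- \frac{11}{4}\right) = 77$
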